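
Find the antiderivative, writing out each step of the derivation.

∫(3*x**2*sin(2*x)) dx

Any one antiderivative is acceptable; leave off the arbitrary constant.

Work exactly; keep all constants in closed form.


Step 1. Integrate ∫(3*x**2*sin(2*x)) dx by parts with u = x**2, dv = (3*sin(2*x)) dx, so v = -3*cos(2*x)/2: now -3*x**2*cos(2*x)/2 + ∫(3*x*cos(2*x)) dx.
Step 2. Integrate ∫(3*x*cos(2*x)) dx by parts with u = x, dv = (3*cos(2*x)) dx, so v = 3*sin(2*x)/2: now -3*x**2*cos(2*x)/2 + 3*x*sin(2*x)/2 + ∫(-3*sin(2*x)/2) dx.
Step 3. Evaluate the standard form: now -3*x**2*cos(2*x)/2 + 3*x*sin(2*x)/2 + 3*cos(2*x)/4.
Answer: -3*x**2*cos(2*x)/2 + 3*x*sin(2*x)/2 + 3*cos(2*x)/4.


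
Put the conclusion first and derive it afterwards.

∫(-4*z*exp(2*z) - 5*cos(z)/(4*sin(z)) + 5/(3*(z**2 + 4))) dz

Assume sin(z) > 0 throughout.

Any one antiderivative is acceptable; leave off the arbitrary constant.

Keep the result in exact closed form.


The answer is -2*z*exp(2*z) + exp(2*z) - 5*log(sin(z))/4 + 5*atan(z/2)/6.
Step 1. Rewrite: now ∫(-4*z*exp(2*z)) dz + ∫(-5*cos(z)/(4*sin(z))) dz + ∫(5/(3*(z**2 + 4))) dz.
Step 2. Integrate ∫(-4*z*exp(2*z)) dz by parts with u = z, dv = (-4*exp(2*z)) dz, so v = -2*exp(2*z): now -2*z*exp(2*z) + ∫(-5*cos(z)/(4*sin(z))) dz + ∫(5/(3*(z**2 + 4))) dz + ∫(2*exp(2*z)) dz.
Step 3. Evaluate the standard form: now -2*z*exp(2*z) + exp(2*z) + ∫(-5*cos(z)/(4*sin(z))) dz + ∫(5/(3*(z**2 + 4))) dz.
Step 4. Substitute u = sin(z), turning ∫(-5*cos(z)/(4*sin(z))) dz into ∫(-5/(4*u)) du: now -2*z*exp(2*z) + exp(2*z) + ∫(-5/(4*u)) du + ∫(5/(3*(z**2 + 4))) dz.
Step 5. Evaluate the standard form [assuming u > 0]: now -2*z*exp(2*z) + exp(2*z) - 5*log(u)/4 + ∫(5/(3*(z**2 + 4))) dz.
Step 6. Substitute back u = sin(z): now -2*z*exp(2*z) + exp(2*z) - 5*log(sin(z))/4 + ∫(5/(3*(z**2 + 4))) dz.
Step 7. Evaluate the standard form: now -2*z*exp(2*z) + exp(2*z) - 5*log(sin(z))/4 + 5*atan(z/2)/6.
Answer: -2*z*exp(2*z) + exp(2*z) - 5*log(sin(z))/4 + 5*atan(z/2)/6.


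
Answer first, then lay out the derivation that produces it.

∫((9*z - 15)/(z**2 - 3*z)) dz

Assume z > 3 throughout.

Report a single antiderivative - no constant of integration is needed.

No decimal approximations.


The answer is 5*log(z) + 4*log(z - 3).
Step 1. Decompose ∫((9*z - 15)/(z**2 - 3*z)) dz by partial fractions, (9*z - 15)/(z**2 - 3*z) = 4/(z - 3) + 5/z: now ∫(5/z) dz + ∫(4/(z - 3)) dz.
Step 2. Evaluate the standard form [assuming z > 3]: now 4*log(z - 3) + ∫(5/z) dz.
Step 3. Evaluate the standard form [assuming z > 0]: now 5*log(z) + 4*log(z - 3).
Answer: 5*log(z) + 4*log(z - 3).


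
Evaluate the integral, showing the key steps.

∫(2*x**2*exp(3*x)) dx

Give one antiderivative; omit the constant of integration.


Step 1. Integrate ∫(2*x**2*exp(3*x)) dx by parts with u = x**2, dv = (2*exp(3*x)) dx, so v = 2*exp(3*x)/3: now 2*x**2*exp(3*x)/3 + ∫(-4*x*exp(3*x)/3) dx.
Step 2. Integrate ∫(-4*x*exp(3*x)/3) dx by parts with u = x, dv = (-4*exp(3*x)/3) dx, so v = -4*exp(3*x)/9: now 2*x**2*exp(3*x)/3 - 4*x*exp(3*x)/9 + ∫(4*exp(3*x)/9) dx.
Step 3. Evaluate the standard form: now 2*x**2*exp(3*x)/3 - 4*x*exp(3*x)/9 + 4*exp(3*x)/27.
Answer: 2*x**2*exp(3*x)/3 - 4*x*exp(3*x)/9 + 4*exp(3*x)/27.


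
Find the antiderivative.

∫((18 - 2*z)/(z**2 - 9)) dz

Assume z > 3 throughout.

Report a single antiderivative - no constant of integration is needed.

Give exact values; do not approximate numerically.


Answer: 2*log(z - 3) - 4*log(z + 3).


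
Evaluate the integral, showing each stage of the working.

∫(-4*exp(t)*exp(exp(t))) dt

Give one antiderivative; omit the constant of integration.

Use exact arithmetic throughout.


Step 1. Substitute u = exp(t), turning ∫(-4*exp(t)*exp(exp(t))) dt into ∫(-4*exp(u)) du: now ∫(-4*exp(u)) du.
Step 2. Evaluate the standard form: now -4*exp(u).
Step 3. Substitute back u = exp(t): now -4*exp(exp(t)).
Answer: -4*exp(exp(t)).


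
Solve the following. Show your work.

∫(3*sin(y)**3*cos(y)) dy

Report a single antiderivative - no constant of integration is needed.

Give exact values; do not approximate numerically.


Step 1. Substitute u = sin(y), turning ∫(3*sin(y)**3*cos(y)) dy into ∫(3*u**3) du: now ∫(3*u**3) du.
Step 2. Evaluate the standard form: now 3*u**4/4.
Step 3. Substitute back u = sin(y): now 3*sin(y)**4/4.
Answer: 3*sin(y)**4/4.


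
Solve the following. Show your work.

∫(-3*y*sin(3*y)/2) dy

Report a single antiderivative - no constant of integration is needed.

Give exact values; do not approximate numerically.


Step 1. Integrate ∫(-3*y*sin(3*y)/2) dy by parts with u = y, dv = (-3*sin(3*y)/2) dy, so v = cos(3*y)/2: now y*cos(3*y)/2 + ∫(-cos(3*y)/2) dy.
Step 2. Evaluate the standard form: now y*cos(3*y)/2 - sin(3*y)/6.
Answer: y*cos(3*y)/2 - sin(3*y)/6.


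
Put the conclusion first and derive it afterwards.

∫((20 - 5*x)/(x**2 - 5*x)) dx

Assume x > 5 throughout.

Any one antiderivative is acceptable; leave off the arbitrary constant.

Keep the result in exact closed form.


The answer is -4*log(x) - log(x - 5).
Step 1. Decompose ∫((20 - 5*x)/(x**2 - 5*x)) dx by partial fractions, (20 - 5*x)/(x**2 - 5*x) = -1/(x - 5) - 4/x: now ∫(-4/x) dx + ∫(-1/(x - 5)) dx.
Step 2. Evaluate the standard form [assuming x > 5]: now -log(x - 5) + ∫(-4/x) dx.
Step 3. Evaluate the standard form [assuming x > 0]: now -4*log(x) - log(x - 5).
Answer: -4*log(x) - log(x - 5).


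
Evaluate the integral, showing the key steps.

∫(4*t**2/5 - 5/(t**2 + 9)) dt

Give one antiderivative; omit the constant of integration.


Step 1. Rewrite: now ∫(4*t**2/5) dt + ∫(-5/(t**2 + 9)) dt.
Step 2. Evaluate the standard form: now -5*atan(t/3)/3 + ∫(4*t**2/5) dt.
Step 3. Evaluate the standard form: now 4*t**3/15 - 5*atan(t/3)/3.
Answer: 4*t**3/15 - 5*atan(t/3)/3.


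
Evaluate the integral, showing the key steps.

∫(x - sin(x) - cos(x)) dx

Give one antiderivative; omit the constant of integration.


Step 1. Rewrite: now ∫(x) dx + ∫(-sin(x)) dx + ∫(-cos(x)) dx.
Step 2. Evaluate the standard form: now x**2/2 + ∫(-sin(x)) dx + ∫(-cos(x)) dx.
Step 3. Evaluate the standard form: now x**2/2 - sin(x) + ∫(-sin(x)) dx.
Step 4. Evaluate the standard form: now x**2/2 - sin(x) + cos(x).
Answer: x**2/2 - sin(x) + cos(x).


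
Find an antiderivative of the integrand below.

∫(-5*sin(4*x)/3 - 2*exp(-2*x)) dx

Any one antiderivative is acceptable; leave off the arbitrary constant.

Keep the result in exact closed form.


Answer: 5*cos(4*x)/12 + exp(-2*x).


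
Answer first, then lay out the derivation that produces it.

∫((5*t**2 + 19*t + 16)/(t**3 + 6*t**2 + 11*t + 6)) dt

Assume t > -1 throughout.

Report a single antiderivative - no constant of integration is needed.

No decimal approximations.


The answer is log(t + 1) + 2*log(t + 2) + 2*log(t + 3).
Step 1. Decompose ∫((5*t**2 + 19*t + 16)/(t**3 + 6*t**2 + 11*t + 6)) dt by partial fractions, (5*t**2 + 19*t + 16)/(t**3 + 6*t**2 + 11*t + 6) = 2/(t + 3) + 2/(t + 2) + 1/(t + 1): now ∫(1/(t + 1)) dt + ∫(2/(t + 2)) dt + ∫(2/(t + 3)) dt.
Step 2. Evaluate the standard form [assuming t > -2]: now 2*log(t + 2) + ∫(1/(t + 1)) dt + ∫(2/(t + 3)) dt.
Step 3. Evaluate the standard form [assuming t > -3]: now 2*log(t + 2) + 2*log(t + 3) + ∫(1/(t + 1)) dt.
Step 4. Evaluate the standard form [assuming t > -1]: now log(t + 1) + 2*log(t + 2) + 2*log(t + 3).
Answer: log(t + 1) + 2*log(t + 2) + 2*log(t + 3).


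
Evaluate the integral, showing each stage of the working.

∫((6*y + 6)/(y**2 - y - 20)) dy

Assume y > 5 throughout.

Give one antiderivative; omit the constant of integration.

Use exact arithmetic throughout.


Step 1. Decompose ∫((6*y + 6)/(y**2 - y - 20)) dy by partial fractions, (6*y + 6)/(y**2 - y - 20) = 2/(y + 4) + 4/(y - 5): now ∫(4/(y - 5)) dy + ∫(2/(y + 4)) dy.
Step 2. Evaluate the standard form [assuming y > 5]: now 4*log(y - 5) + ∫(2/(y + 4)) dy.
Step 3. Evaluate the standard form [assuming y > -4]: now 4*log(y - 5) + 2*log(y + 4).
Answer: 4*log(y - 5) + 2*log(y + 4).


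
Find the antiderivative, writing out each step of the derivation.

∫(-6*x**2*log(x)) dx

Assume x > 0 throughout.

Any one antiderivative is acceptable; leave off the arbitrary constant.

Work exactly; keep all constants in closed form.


Step 1. Integrate ∫(-6*x**2*log(x)) dx by parts with u = log(x), dv = (-6*x**2) dx, so v = -2*x**3 [assuming x > 0]: now -2*x**3*log(x) + ∫(2*x**2) dx.
Step 2. Evaluate the standard form: now -2*x**3*log(x) + 2*x**3/3.
Answer: -2*x**3*log(x) + 2*x**3/3.


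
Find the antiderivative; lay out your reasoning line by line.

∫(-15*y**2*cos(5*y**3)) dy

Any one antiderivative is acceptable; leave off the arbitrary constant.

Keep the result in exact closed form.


Step 1. Substitute u = y**3, turning ∫(-15*y**2*cos(5*y**3)) dy into ∫(-5*cos(5*u)) du: now ∫(-5*cos(5*u)) du.
Step 2. Evaluate the standard form: now -sin(5*u).
Step 3. Substitute back u = y**3: now -sin(5*y**3).
Answer: -sin(5*y**3).


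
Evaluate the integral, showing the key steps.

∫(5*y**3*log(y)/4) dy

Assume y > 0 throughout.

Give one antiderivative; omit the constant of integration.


Step 1. Integrate ∫(5*y**3*log(y)/4) dy by parts with u = log(y), dv = (5*y**3/4) dy, so v = 5*y**4/16 [assuming y > 0]: now 5*y**4*log(y)/16 + ∫(-5*y**3/16) dy.
Step 2. Evaluate the standard form: now 5*y**4*log(y)/16 - 5*y**4/64.
Answer: 5*y**4*log(y)/16 - 5*y**4/64.


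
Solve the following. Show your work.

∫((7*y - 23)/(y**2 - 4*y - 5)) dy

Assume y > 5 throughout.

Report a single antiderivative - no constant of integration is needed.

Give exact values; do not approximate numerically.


Step 1. Decompose ∫((7*y - 23)/(y**2 - 4*y - 5)) dy by partial fractions, (7*y - 23)/(y**2 - 4*y - 5) = 5/(y + 1) + 2/(y - 5): now ∫(2/(y - 5)) dy + ∫(5/(y + 1)) dy.
Step 2. Evaluate the standard form [assuming y > -1]: now 5*log(y + 1) + ∫(2/(y - 5)) dy.
Step 3. Evaluate the standard form [assuming y > 5]: now 2*log(y - 5) + 5*log(y + 1).
Answer: 2*log(y - 5) + 5*log(y + 1).


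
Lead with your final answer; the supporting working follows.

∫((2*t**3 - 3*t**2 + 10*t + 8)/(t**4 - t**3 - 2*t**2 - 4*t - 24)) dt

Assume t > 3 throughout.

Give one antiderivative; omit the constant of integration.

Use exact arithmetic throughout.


The answer is log(t - 3) + log(t + 2) - atan(t/2).
Step 1. Decompose ∫((2*t**3 - 3*t**2 + 10*t + 8)/(t**4 - t**3 - 2*t**2 - 4*t - 24)) dt by partial fractions, (2*t**3 - 3*t**2 + 10*t + 8)/(t**4 - t**3 - 2*t**2 - 4*t - 24) = -2/(t**2 + 4) + 1/(t + 2) + 1/(t - 3): now ∫(1/(t - 3)) dt + ∫(1/(t + 2)) dt + ∫(-2/(t**2 + 4)) dt.
Step 2. Evaluate the standard form [assuming t > 3]: now log(t - 3) + ∫(1/(t + 2)) dt + ∫(-2/(t**2 + 4)) dt.
Step 3. Evaluate the standard form [assuming t > -2]: now log(t - 3) + log(t + 2) + ∫(-2/(t**2 + 4)) dt.
Step 4. Evaluate the standard form: now log(t - 3) + log(t + 2) - atan(t/2).
Answer: log(t - 3) + log(t + 2) - atan(t/2).


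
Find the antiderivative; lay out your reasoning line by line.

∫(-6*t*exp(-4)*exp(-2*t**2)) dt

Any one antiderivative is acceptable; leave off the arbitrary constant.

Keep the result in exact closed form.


Step 1. Substitute u = t**2 + 2, turning ∫(-6*t*exp(-4)*exp(-2*t**2)) dt into ∫(-3*exp(-2*u)) du: now ∫(-3*exp(-2*u)) du.
Step 2. Evaluate the standard form: now 3*exp(-2*u)/2.
Step 3. Substitute back u = t**2 + 2: now 3*exp(-2*t**2 - 4)/2.
Answer: 3*exp(-2*t**2 - 4)/2.


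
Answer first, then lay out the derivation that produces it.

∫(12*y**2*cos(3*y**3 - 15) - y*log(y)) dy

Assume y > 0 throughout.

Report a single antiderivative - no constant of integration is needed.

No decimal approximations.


The answer is -y**2*log(y)/2 + y**2/4 + 4*sin(3*y**3 - 15)/3.
Step 1. Rewrite: now ∫(-y*log(y)) dy + ∫(12*y**2*cos(3*y**3 - 15)) dy.
Step 2. Substitute u = y**3 - 5, turning ∫(12*y**2*cos(3*y**3 - 15)) dy into ∫(4*cos(3*u)) du: now ∫(-y*log(y)) dy + ∫(4*cos(3*u)) du.
Step 3. Evaluate the standard form: now 4*sin(3*u)/3 + ∫(-y*log(y)) dy.
Step 4. Substitute back u = y**3 - 5: now 4*sin(3*y**3 - 15)/3 + ∫(-y*log(y)) dy.
Step 5. Integrate ∫(-y*log(y)) dy by parts with u = log(y), dv = (-y) dy, so v = -y**2/2 [assuming y > 0]: now -y**2*log(y)/2 + 4*sin(3*y**3 - 15)/3 + ∫(y/2) dy.
Step 6. Evaluate the standard form: now -y**2*log(y)/2 + y**2/4 + 4*sin(3*y**3 - 15)/3.
Answer: -y**2*log(y)/2 + y**2/4 + 4*sin(3*y**3 - 15)/3.


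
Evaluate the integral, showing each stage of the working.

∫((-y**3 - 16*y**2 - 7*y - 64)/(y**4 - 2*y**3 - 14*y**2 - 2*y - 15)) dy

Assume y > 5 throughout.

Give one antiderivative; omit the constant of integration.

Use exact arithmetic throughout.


Step 1. Decompose ∫((-y**3 - 16*y**2 - 7*y - 64)/(y**4 - 2*y**3 - 14*y**2 - 2*y - 15)) dy by partial fractions, (-y**3 - 16*y**2 - 7*y - 64)/(y**4 - 2*y**3 - 14*y**2 - 2*y - 15) = 3/(y**2 + 1) + 2/(y + 3) - 3/(y - 5): now ∫(-3/(y - 5)) dy + ∫(2/(y + 3)) dy + ∫(3/(y**2 + 1)) dy.
Step 2. Evaluate the standard form [assuming y > -3]: now 2*log(y + 3) + ∫(-3/(y - 5)) dy + ∫(3/(y**2 + 1)) dy.
Step 3. Evaluate the standard form [assuming y > 5]: now -3*log(y - 5) + 2*log(y + 3) + ∫(3/(y**2 + 1)) dy.
Step 4. Evaluate the standard form: now -3*log(y - 5) + 2*log(y + 3) + 3*atan(y).
Answer: -3*log(y - 5) + 2*log(y + 3) + 3*atan(y).


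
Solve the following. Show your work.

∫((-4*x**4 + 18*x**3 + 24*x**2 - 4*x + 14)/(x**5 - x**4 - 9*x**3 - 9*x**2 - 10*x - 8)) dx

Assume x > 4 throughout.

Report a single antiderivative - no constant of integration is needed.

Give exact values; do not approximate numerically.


Step 1. Decompose ∫((-4*x**4 + 18*x**3 + 24*x**2 - 4*x + 14)/(x**5 - x**4 - 9*x**3 - 9*x**2 - 10*x - 8)) dx by partial fractions, (-4*x**4 + 18*x**3 + 24*x**2 - 4*x + 14)/(x**5 - x**4 - 9*x**3 - 9*x**2 - 10*x - 8) = 2/(x**2 + 1) - 3/(x + 2) - 2/(x + 1) + 1/(x - 4): now ∫(1/(x - 4)) dx + ∫(-2/(x + 1)) dx + ∫(-3/(x + 2)) dx + ∫(2/(x**2 + 1)) dx.
Step 2. Evaluate the standard form [assuming x > -2]: now -3*log(x + 2) + ∫(1/(x - 4)) dx + ∫(-2/(x + 1)) dx + ∫(2/(x**2 + 1)) dx.
Step 3. Evaluate the standard form [assuming x > 4]: now log(x - 4) - 3*log(x + 2) + ∫(-2/(x + 1)) dx + ∫(2/(x**2 + 1)) dx.
Step 4. Evaluate the standard form [assuming x > -1]: now log(x - 4) - 2*log(x + 1) - 3*log(x + 2) + ∫(2/(x**2 + 1)) dx.
Step 5. Evaluate the standard form: now log(x - 4) - 2*log(x + 1) - 3*log(x + 2) + 2*atan(x).
Answer: log(x - 4) - 2*log(x + 1) - 3*log(x + 2) + 2*atan(x).


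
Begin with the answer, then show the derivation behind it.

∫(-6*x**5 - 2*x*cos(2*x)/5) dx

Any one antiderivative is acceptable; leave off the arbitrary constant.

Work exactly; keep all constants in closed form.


The answer is -x**6 - x*sin(2*x)/5 - cos(2*x)/10.
Step 1. Rewrite: now ∫(-6*x**5) dx + ∫(-2*x*cos(2*x)/5) dx.
Step 2. Evaluate the standard form: now -x**6 + ∫(-2*x*cos(2*x)/5) dx.
Step 3. Integrate ∫(-2*x*cos(2*x)/5) dx by parts with u = x, dv = (-2*cos(2*x)/5) dx, so v = -sin(2*x)/5: now -x**6 - x*sin(2*x)/5 + ∫(sin(2*x)/5) dx.
Step 4. Evaluate the standard form: now -x**6 - x*sin(2*x)/5 - cos(2*x)/10.
Answer: -x**6 - x*sin(2*x)/5 - cos(2*x)/10.


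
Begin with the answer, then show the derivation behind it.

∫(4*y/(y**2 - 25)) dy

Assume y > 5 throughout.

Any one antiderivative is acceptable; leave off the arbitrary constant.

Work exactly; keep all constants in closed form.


The answer is 2*log(y - 5) + 2*log(y + 5).
Step 1. Decompose ∫(4*y/(y**2 - 25)) dy by partial fractions, 4*y/(y**2 - 25) = 2/(y + 5) + 2/(y - 5): now ∫(2/(y - 5)) dy + ∫(2/(y + 5)) dy.
Step 2. Evaluate the standard form [assuming y > -5]: now 2*log(y + 5) + ∫(2/(y - 5)) dy.
Step 3. Evaluate the standard form [assuming y > 5]: now 2*log(y - 5) + 2*log(y + 5).
Answer: 2*log(y - 5) + 2*log(y + 5).


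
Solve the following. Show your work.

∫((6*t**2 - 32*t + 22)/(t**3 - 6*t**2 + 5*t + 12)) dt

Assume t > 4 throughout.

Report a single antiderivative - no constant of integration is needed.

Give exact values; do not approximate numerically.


Step 1. Decompose ∫((6*t**2 - 32*t + 22)/(t**3 - 6*t**2 + 5*t + 12)) dt by partial fractions, (6*t**2 - 32*t + 22)/(t**3 - 6*t**2 + 5*t + 12) = 3/(t + 1) + 5/(t - 3) - 2/(t - 4): now ∫(-2/(t - 4)) dt + ∫(5/(t - 3)) dt + ∫(3/(t + 1)) dt.
Step 2. Evaluate the standard form [assuming t > -1]: now 3*log(t + 1) + ∫(-2/(t - 4)) dt + ∫(5/(t - 3)) dt.
Step 3. Evaluate the standard form [assuming t > 3]: now 5*log(t - 3) + 3*log(t + 1) + ∫(-2/(t - 4)) dt.
Step 4. Evaluate the standard form [assuming t > 4]: now -2*log(t - 4) + 5*log(t - 3) + 3*log(t + 1).
Answer: -2*log(t - 4) + 5*log(t - 3) + 3*log(t + 1).


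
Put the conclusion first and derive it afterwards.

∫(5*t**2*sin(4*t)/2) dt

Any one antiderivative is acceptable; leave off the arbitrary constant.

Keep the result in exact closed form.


The answer is -5*t**2*cos(4*t)/8 + 5*t*sin(4*t)/16 + 5*cos(4*t)/64.
Step 1. Integrate ∫(5*t**2*sin(4*t)/2) dt by parts with u = t**2, dv = (5*sin(4*t)/2) dt, so v = -5*cos(4*t)/8: now -5*t**2*cos(4*t)/8 + ∫(5*t*cos(4*t)/4) dt.
Step 2. Integrate ∫(5*t*cos(4*t)/4) dt by parts with u = t, dv = (5*cos(4*t)/4) dt, so v = 5*sin(4*t)/16: now -5*t**2*cos(4*t)/8 + 5*t*sin(4*t)/16 + ∫(-5*sin(4*t)/16) dt.
Step 3. Evaluate the standard form: now -5*t**2*cos(4*t)/8 + 5*t*sin(4*t)/16 + 5*cos(4*t)/64.
Answer: -5*t**2*cos(4*t)/8 + 5*t*sin(4*t)/16 + 5*cos(4*t)/64.


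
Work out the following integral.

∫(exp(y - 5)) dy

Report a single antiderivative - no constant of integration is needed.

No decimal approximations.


Answer: exp(y - 5).


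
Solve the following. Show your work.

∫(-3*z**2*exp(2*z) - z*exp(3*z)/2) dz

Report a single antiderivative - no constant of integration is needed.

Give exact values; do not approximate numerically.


Step 1. Rewrite: now ∫(-z*exp(3*z)/2) dz + ∫(-3*z**2*exp(2*z)) dz.
Step 2. Integrate ∫(-3*z**2*exp(2*z)) dz by parts with u = z**2, dv = (-3*exp(2*z)) dz, so v = -3*exp(2*z)/2: now -3*z**2*exp(2*z)/2 + ∫(3*z*exp(2*z)) dz + ∫(-z*exp(3*z)/2) dz.
Step 3. Integrate ∫(3*z*exp(2*z)) dz by parts with u = z, dv = (3*exp(2*z)) dz, so v = 3*exp(2*z)/2: now -3*z**2*exp(2*z)/2 + 3*z*exp(2*z)/2 + ∫(-z*exp(3*z)/2) dz + ∫(-3*exp(2*z)/2) dz.
Step 4. Evaluate the standard form: now -3*z**2*exp(2*z)/2 + 3*z*exp(2*z)/2 - 3*exp(2*z)/4 + ∫(-z*exp(3*z)/2) dz.
Step 5. Integrate ∫(-z*exp(3*z)/2) dz by parts with u = z, dv = (-exp(3*z)/2) dz, so v = -exp(3*z)/6: now -3*z**2*exp(2*z)/2 - z*exp(3*z)/6 + 3*z*exp(2*z)/2 - 3*exp(2*z)/4 + ∫(exp(3*z)/6) dz.
Step 6. Evaluate the standard form: now -3*z**2*exp(2*z)/2 - z*exp(3*z)/6 + 3*z*exp(2*z)/2 + exp(3*z)/18 - 3*exp(2*z)/4.
Answer: -3*z**2*exp(2*z)/2 - z*exp(3*z)/6 + 3*z*exp(2*z)/2 + exp(3*z)/18 - 3*exp(2*z)/4.


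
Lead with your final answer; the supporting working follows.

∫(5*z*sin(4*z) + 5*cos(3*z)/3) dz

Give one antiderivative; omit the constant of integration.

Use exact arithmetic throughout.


The answer is -5*z*cos(4*z)/4 + 5*sin(3*z)/9 + 5*sin(4*z)/16.
Step 1. Rewrite: now ∫(5*z*sin(4*z)) dz + ∫(5*cos(3*z)/3) dz.
Step 2. Integrate ∫(5*z*sin(4*z)) dz by parts with u = z, dv = (5*sin(4*z)) dz, so v = -5*cos(4*z)/4: now -5*z*cos(4*z)/4 + ∫(5*cos(3*z)/3) dz + ∫(5*cos(4*z)/4) dz.
Step 3. Evaluate the standard form: now -5*z*cos(4*z)/4 + 5*sin(4*z)/16 + ∫(5*cos(3*z)/3) dz.
Step 4. Evaluate the standard form: now -5*z*cos(4*z)/4 + 5*sin(3*z)/9 + 5*sin(4*z)/16.
Answer: -5*z*cos(4*z)/4 + 5*sin(3*z)/9 + 5*sin(4*z)/16.


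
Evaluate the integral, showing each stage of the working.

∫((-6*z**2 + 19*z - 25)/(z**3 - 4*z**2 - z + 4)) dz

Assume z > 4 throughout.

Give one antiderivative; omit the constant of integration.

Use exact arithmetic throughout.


Step 1. Decompose ∫((-6*z**2 + 19*z - 25)/(z**3 - 4*z**2 - z + 4)) dz by partial fractions, (-6*z**2 + 19*z - 25)/(z**3 - 4*z**2 - z + 4) = -5/(z + 1) + 2/(z - 1) - 3/(z - 4): now ∫(-3/(z - 4)) dz + ∫(2/(z - 1)) dz + ∫(-5/(z + 1)) dz.
Step 2. Evaluate the standard form [assuming z > 1]: now 2*log(z - 1) + ∫(-3/(z - 4)) dz + ∫(-5/(z + 1)) dz.
Step 3. Evaluate the standard form [assuming z > -1]: now 2*log(z - 1) - 5*log(z + 1) + ∫(-3/(z - 4)) dz.
Step 4. Evaluate the standard form [assuming z > 4]: now -3*log(z - 4) + 2*log(z - 1) - 5*log(z + 1).
Answer: -3*log(z - 4) + 2*log(z - 1) - 5*log(z + 1).


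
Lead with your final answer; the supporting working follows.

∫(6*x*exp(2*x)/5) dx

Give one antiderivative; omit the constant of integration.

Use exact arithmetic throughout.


The answer is 3*x*exp(2*x)/5 - 3*exp(2*x)/10.
Step 1. Integrate ∫(6*x*exp(2*x)/5) dx by parts with u = x, dv = (6*exp(2*x)/5) dx, so v = 3*exp(2*x)/5: now 3*x*exp(2*x)/5 + ∫(-3*exp(2*x)/5) dx.
Step 2. Evaluate the standard form: now 3*x*exp(2*x)/5 - 3*exp(2*x)/10.
Answer: 3*x*exp(2*x)/5 - 3*exp(2*x)/10.


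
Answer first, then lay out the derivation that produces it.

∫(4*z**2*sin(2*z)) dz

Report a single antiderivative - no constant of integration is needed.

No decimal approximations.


The answer is -2*z**2*cos(2*z) + 2*z*sin(2*z) + cos(2*z).
Step 1. Integrate ∫(4*z**2*sin(2*z)) dz by parts with u = z**2, dv = (4*sin(2*z)) dz, so v = -2*cos(2*z): now -2*z**2*cos(2*z) + ∫(4*z*cos(2*z)) dz.
Step 2. Integrate ∫(4*z*cos(2*z)) dz by parts with u = z, dv = (4*cos(2*z)) dz, so v = 2*sin(2*z): now -2*z**2*cos(2*z) + 2*z*sin(2*z) + ∫(-2*sin(2*z)) dz.
Step 3. Evaluate the standard form: now -2*z**2*cos(2*z) + 2*z*sin(2*z) + cos(2*z).
Answer: -2*z**2*cos(2*z) + 2*z*sin(2*z) + cos(2*z).


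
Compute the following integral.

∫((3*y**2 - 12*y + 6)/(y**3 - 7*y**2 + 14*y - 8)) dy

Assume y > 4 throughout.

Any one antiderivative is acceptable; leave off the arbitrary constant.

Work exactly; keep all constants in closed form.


Answer: log(y - 4) + 3*log(y - 2) - log(y - 1).


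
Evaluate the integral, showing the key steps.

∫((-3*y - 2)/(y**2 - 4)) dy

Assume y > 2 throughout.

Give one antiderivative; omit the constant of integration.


Step 1. Decompose ∫((-3*y - 2)/(y**2 - 4)) dy by partial fractions, (-3*y - 2)/(y**2 - 4) = -1/(y + 2) - 2/(y - 2): now ∫(-2/(y - 2)) dy + ∫(-1/(y + 2)) dy.
Step 2. Evaluate the standard form [assuming y > -2]: now -log(y + 2) + ∫(-2/(y - 2)) dy.
Step 3. Evaluate the standard form [assuming y > 2]: now -2*log(y - 2) - log(y + 2).
Answer: -2*log(y - 2) - log(y + 2).


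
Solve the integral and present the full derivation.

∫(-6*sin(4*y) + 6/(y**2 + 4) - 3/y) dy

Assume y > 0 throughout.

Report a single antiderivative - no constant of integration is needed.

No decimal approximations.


Step 1. Rewrite: now ∫(-3/y) dy + ∫(6/(y**2 + 4)) dy + ∫(-6*sin(4*y)) dy.
Step 2. Evaluate the standard form: now 3*cos(4*y)/2 + ∫(-3/y) dy + ∫(6/(y**2 + 4)) dy.
Step 3. Evaluate the standard form [assuming y > 0]: now -3*log(y) + 3*cos(4*y)/2 + ∫(6/(y**2 + 4)) dy.
Step 4. Evaluate the standard form: now -3*log(y) + 3*cos(4*y)/2 + 3*atan(y/2).
Answer: -3*log(y) + 3*cos(4*y)/2 + 3*atan(y/2).


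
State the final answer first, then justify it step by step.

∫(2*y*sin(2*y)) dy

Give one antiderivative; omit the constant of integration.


The answer is -y*cos(2*y) + sin(2*y)/2.
Step 1. Integrate ∫(2*y*sin(2*y)) dy by parts with u = y, dv = (2*sin(2*y)) dy, so v = -cos(2*y): now -y*cos(2*y) + ∫(cos(2*y)) dy.
Step 2. Evaluate the standard form: now -y*cos(2*y) + sin(2*y)/2.
Answer: -y*cos(2*y) + sin(2*y)/2.


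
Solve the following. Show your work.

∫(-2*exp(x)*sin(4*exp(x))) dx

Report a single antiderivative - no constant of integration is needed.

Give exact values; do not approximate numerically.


Step 1. Substitute u = exp(x), turning ∫(-2*exp(x)*sin(4*exp(x))) dx into ∫(-2*sin(4*u)) du: now ∫(-2*sin(4*u)) du.
Step 2. Evaluate the standard form: now cos(4*u)/2.
Step 3. Substitute back u = exp(x): now cos(4*exp(x))/2.
Answer: cos(4*exp(x))/2.


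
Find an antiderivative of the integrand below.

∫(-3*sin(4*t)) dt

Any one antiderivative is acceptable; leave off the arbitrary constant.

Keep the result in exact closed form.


Answer: 3*cos(4*t)/4.


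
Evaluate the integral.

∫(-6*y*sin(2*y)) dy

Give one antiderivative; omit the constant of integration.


Answer: 3*y*cos(2*y) - 3*sin(2*y)/2.


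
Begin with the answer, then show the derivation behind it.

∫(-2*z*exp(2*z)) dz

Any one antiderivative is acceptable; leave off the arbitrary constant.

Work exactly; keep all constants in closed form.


The answer is -z*exp(2*z) + exp(2*z)/2.
Step 1. Integrate ∫(-2*z*exp(2*z)) dz by parts with u = z, dv = (-2*exp(2*z)) dz, so v = -exp(2*z): now -z*exp(2*z) + ∫(exp(2*z)) dz.
Step 2. Evaluate the standard form: now -z*exp(2*z) + exp(2*z)/2.
Answer: -z*exp(2*z) + exp(2*z)/2.


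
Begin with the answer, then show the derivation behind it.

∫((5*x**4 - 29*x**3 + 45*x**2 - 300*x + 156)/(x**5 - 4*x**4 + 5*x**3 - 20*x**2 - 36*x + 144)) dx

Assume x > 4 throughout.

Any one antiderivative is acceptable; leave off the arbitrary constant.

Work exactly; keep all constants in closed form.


The answer is -3*log(x - 4) + 4*log(x - 2) + 4*log(x + 2) + atan(x/3).
Step 1. Decompose ∫((5*x**4 - 29*x**3 + 45*x**2 - 300*x + 156)/(x**5 - 4*x**4 + 5*x**3 - 20*x**2 - 36*x + 144)) dx by partial fractions, (5*x**4 - 29*x**3 + 45*x**2 - 300*x + 156)/(x**5 - 4*x**4 + 5*x**3 - 20*x**2 - 36*x + 144) = 3/(x**2 + 9) + 4/(x + 2) + 4/(x - 2) - 3/(x - 4): now ∫(-3/(x - 4)) dx + ∫(4/(x - 2)) dx + ∫(4/(x + 2)) dx + ∫(3/(x**2 + 9)) dx.
Step 2. Evaluate the standard form [assuming x > 2]: now 4*log(x - 2) + ∫(-3/(x - 4)) dx + ∫(4/(x + 2)) dx + ∫(3/(x**2 + 9)) dx.
Step 3. Evaluate the standard form [assuming x > 4]: now -3*log(x - 4) + 4*log(x - 2) + ∫(4/(x + 2)) dx + ∫(3/(x**2 + 9)) dx.
Step 4. Evaluate the standard form [assuming x > -2]: now -3*log(x - 4) + 4*log(x - 2) + 4*log(x + 2) + ∫(3/(x**2 + 9)) dx.
Step 5. Evaluate the standard form: now -3*log(x - 4) + 4*log(x - 2) + 4*log(x + 2) + atan(x/3).
Answer: -3*log(x - 4) + 4*log(x - 2) + 4*log(x + 2) + atan(x/3).


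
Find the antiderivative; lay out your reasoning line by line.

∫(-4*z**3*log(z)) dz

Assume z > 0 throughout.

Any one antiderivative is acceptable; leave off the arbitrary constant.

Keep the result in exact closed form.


Step 1. Integrate ∫(-4*z**3*log(z)) dz by parts with u = log(z), dv = (-4*z**3) dz, so v = -z**4 [assuming z > 0]: now -z**4*log(z) + ∫(z**3) dz.
Step 2. Evaluate the standard form: now -z**4*log(z) + z**4/4.
Answer: -z**4*log(z) + z**4/4.


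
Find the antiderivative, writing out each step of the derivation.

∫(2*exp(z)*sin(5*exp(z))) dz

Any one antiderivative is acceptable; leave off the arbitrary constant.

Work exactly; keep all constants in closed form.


Step 1. Substitute u = exp(z), turning ∫(2*exp(z)*sin(5*exp(z))) dz into ∫(2*sin(5*u)) du: now ∫(2*sin(5*u)) du.
Step 2. Evaluate the standard form: now -2*cos(5*u)/5.
Step 3. Substitute back u = exp(z): now -2*cos(5*exp(z))/5.
Answer: -2*cos(5*exp(z))/5.


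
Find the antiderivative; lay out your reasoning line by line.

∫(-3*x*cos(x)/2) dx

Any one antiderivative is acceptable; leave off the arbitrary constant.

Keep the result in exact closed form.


Step 1. Integrate ∫(-3*x*cos(x)/2) dx by parts with u = x, dv = (-3*cos(x)/2) dx, so v = -3*sin(x)/2: now -3*x*sin(x)/2 + ∫(3*sin(x)/2) dx.
Step 2. Evaluate the standard form: now -3*x*sin(x)/2 - 3*cos(x)/2.
Answer: -3*x*sin(x)/2 - 3*cos(x)/2.


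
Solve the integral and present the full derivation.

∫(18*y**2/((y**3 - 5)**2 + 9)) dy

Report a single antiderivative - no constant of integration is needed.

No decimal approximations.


Step 1. Substitute u = y**3 - 5, turning ∫(18*y**2/((y**3 - 5)**2 + 9)) dy into ∫(6/(u**2 + 9)) du: now ∫(6/(u**2 + 9)) du.
Step 2. Evaluate the standard form: now 2*atan(u/3).
Step 3. Substitute back u = y**3 - 5: now 2*atan(y**3/3 - 5/3).
Answer: 2*atan(y**3/3 - 5/3).


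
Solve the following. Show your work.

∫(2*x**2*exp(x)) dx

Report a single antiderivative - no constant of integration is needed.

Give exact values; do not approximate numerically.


Step 1. Integrate ∫(2*x**2*exp(x)) dx by parts with u = x**2, dv = (2*exp(x)) dx, so v = 2*exp(x): now 2*x**2*exp(x) + ∫(-4*x*exp(x)) dx.
Step 2. Integrate ∫(-4*x*exp(x)) dx by parts with u = x, dv = (-4*exp(x)) dx, so v = -4*exp(x): now 2*x**2*exp(x) - 4*x*exp(x) + ∫(4*exp(x)) dx.
Step 3. Evaluate the standard form: now 2*x**2*exp(x) - 4*x*exp(x) + 4*exp(x).
Answer: 2*x**2*exp(x) - 4*x*exp(x) + 4*exp(x).


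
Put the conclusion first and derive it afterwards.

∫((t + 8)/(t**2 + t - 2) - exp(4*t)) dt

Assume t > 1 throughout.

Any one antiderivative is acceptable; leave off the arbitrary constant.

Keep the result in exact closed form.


The answer is -exp(4*t)/4 + 3*log(t - 1) - 2*log(t + 2).
Step 1. Rewrite: now ∫((t + 8)/(t**2 + t - 2)) dt + ∫(-exp(4*t)) dt.
Step 2. Evaluate the standard form: now -exp(4*t)/4 + ∫((t + 8)/(t**2 + t - 2)) dt.
Step 3. Decompose ∫((t + 8)/(t**2 + t - 2)) dt by partial fractions, (t + 8)/(t**2 + t - 2) = -2/(t + 2) + 3/(t - 1): now -exp(4*t)/4 + ∫(3/(t - 1)) dt + ∫(-2/(t + 2)) dt.
Step 4. Evaluate the standard form [assuming t > 1]: now -exp(4*t)/4 + 3*log(t - 1) + ∫(-2/(t + 2)) dt.
Step 5. Evaluate the standard form [assuming t > -2]: now -exp(4*t)/4 + 3*log(t - 1) - 2*log(t + 2).
Answer: -exp(4*t)/4 + 3*log(t - 1) - 2*log(t + 2).


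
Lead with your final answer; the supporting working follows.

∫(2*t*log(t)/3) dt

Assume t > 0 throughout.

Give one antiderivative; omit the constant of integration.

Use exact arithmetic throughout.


The answer is t**2*log(t)/3 - t**2/6.
Step 1. Integrate ∫(2*t*log(t)/3) dt by parts with u = log(t), dv = (2*t/3) dt, so v = t**2/3 [assuming t > 0]: now t**2*log(t)/3 + ∫(-t/3) dt.
Step 2. Evaluate the standard form: now t**2*log(t)/3 - t**2/6.
Answer: t**2*log(t)/3 - t**2/6.


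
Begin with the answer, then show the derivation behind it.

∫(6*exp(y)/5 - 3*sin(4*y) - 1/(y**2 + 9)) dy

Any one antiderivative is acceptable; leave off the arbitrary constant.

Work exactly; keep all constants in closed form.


The answer is 6*exp(y)/5 + 3*cos(4*y)/4 - atan(y/3)/3.
Step 1. Rewrite: now ∫(-1/(y**2 + 9)) dy + ∫(6*exp(y)/5) dy + ∫(-3*sin(4*y)) dy.
Step 2. Evaluate the standard form: now -atan(y/3)/3 + ∫(6*exp(y)/5) dy + ∫(-3*sin(4*y)) dy.
Step 3. Evaluate the standard form: now 3*cos(4*y)/4 - atan(y/3)/3 + ∫(6*exp(y)/5) dy.
Step 4. Evaluate the standard form: now 6*exp(y)/5 + 3*cos(4*y)/4 - atan(y/3)/3.
Answer: 6*exp(y)/5 + 3*cos(4*y)/4 - atan(y/3)/3.


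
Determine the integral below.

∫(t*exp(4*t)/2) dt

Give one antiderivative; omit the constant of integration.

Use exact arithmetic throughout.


Answer: t*exp(4*t)/8 - exp(4*t)/32.


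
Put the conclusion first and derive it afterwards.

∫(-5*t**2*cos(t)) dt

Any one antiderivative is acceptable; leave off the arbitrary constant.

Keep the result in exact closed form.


The answer is -5*t**2*sin(t) - 10*t*cos(t) + 10*sin(t).
Step 1. Integrate ∫(-5*t**2*cos(t)) dt by parts with u = t**2, dv = (-5*cos(t)) dt, so v = -5*sin(t): now -5*t**2*sin(t) + ∫(10*t*sin(t)) dt.
Step 2. Integrate ∫(10*t*sin(t)) dt by parts with u = t, dv = (10*sin(t)) dt, so v = -10*cos(t): now -5*t**2*sin(t) - 10*t*cos(t) + ∫(10*cos(t)) dt.
Step 3. Evaluate the standard form: now -5*t**2*sin(t) - 10*t*cos(t) + 10*sin(t).
Answer: -5*t**2*sin(t) - 10*t*cos(t) + 10*sin(t).


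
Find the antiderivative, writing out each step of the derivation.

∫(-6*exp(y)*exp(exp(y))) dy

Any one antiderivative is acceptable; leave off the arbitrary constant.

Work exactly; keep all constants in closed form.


Step 1. Substitute u = exp(y), turning ∫(-6*exp(y)*exp(exp(y))) dy into ∫(-6*exp(u)) du: now ∫(-6*exp(u)) du.
Step 2. Evaluate the standard form: now -6*exp(u).
Step 3. Substitute back u = exp(y): now -6*exp(exp(y)).
Answer: -6*exp(exp(y)).


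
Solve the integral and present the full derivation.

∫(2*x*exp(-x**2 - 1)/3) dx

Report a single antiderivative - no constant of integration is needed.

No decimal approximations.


Step 1. Substitute u = x**2 + 1, turning ∫(2*x*exp(-x**2 - 1)/3) dx into ∫(exp(-u)/3) du: now ∫(exp(-u)/3) du.
Step 2. Evaluate the standard form: now -exp(-u)/3.
Step 3. Substitute back u = x**2 + 1: now -exp(-x**2 - 1)/3.
Answer: -exp(-x**2 - 1)/3.


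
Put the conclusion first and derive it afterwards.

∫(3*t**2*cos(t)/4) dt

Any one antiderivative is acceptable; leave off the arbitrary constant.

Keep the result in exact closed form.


The answer is 3*t**2*sin(t)/4 + 3*t*cos(t)/2 - 3*sin(t)/2.
Step 1. Integrate ∫(3*t**2*cos(t)/4) dt by parts with u = t**2, dv = (3*cos(t)/4) dt, so v = 3*sin(t)/4: now 3*t**2*sin(t)/4 + ∫(-3*t*sin(t)/2) dt.
Step 2. Integrate ∫(-3*t*sin(t)/2) dt by parts with u = t, dv = (-3*sin(t)/2) dt, so v = 3*cos(t)/2: now 3*t**2*sin(t)/4 + 3*t*cos(t)/2 + ∫(-3*cos(t)/2) dt.
Step 3. Evaluate the standard form: now 3*t**2*sin(t)/4 + 3*t*cos(t)/2 - 3*sin(t)/2.
Answer: 3*t**2*sin(t)/4 + 3*t*cos(t)/2 - 3*sin(t)/2.


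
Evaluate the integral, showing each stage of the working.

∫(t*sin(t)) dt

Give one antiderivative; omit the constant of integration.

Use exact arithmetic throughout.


Step 1. Integrate ∫(t*sin(t)) dt by parts with u = t, dv = (sin(t)) dt, so v = -cos(t): now -t*cos(t) + ∫(cos(t)) dt.
Step 2. Evaluate the standard form: now -t*cos(t) + sin(t).
Answer: -t*cos(t) + sin(t).


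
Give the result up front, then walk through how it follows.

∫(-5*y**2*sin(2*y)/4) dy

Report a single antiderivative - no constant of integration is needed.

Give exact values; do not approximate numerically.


The answer is 5*y**2*cos(2*y)/8 - 5*y*sin(2*y)/8 - 5*cos(2*y)/16.
Step 1. Integrate ∫(-5*y**2*sin(2*y)/4) dy by parts with u = y**2, dv = (-5*sin(2*y)/4) dy, so v = 5*cos(2*y)/8: now 5*y**2*cos(2*y)/8 + ∫(-5*y*cos(2*y)/4) dy.
Step 2. Integrate ∫(-5*y*cos(2*y)/4) dy by parts with u = y, dv = (-5*cos(2*y)/4) dy, so v = -5*sin(2*y)/8: now 5*y**2*cos(2*y)/8 - 5*y*sin(2*y)/8 + ∫(5*sin(2*y)/8) dy.
Step 3. Evaluate the standard form: now 5*y**2*cos(2*y)/8 - 5*y*sin(2*y)/8 - 5*cos(2*y)/16.
Answer: 5*y**2*cos(2*y)/8 - 5*y*sin(2*y)/8 - 5*cos(2*y)/16.


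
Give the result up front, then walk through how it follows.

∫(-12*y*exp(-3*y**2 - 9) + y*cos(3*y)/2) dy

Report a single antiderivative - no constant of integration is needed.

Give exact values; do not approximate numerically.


The answer is y*sin(3*y)/6 + 2*exp(-3*y**2 - 9) + cos(3*y)/18.
Step 1. Rewrite: now ∫(-12*y*exp(-3*y**2 - 9)) dy + ∫(y*cos(3*y)/2) dy.
Step 2. Substitute u = y**2 + 3, turning ∫(-12*y*exp(-3*y**2 - 9)) dy into ∫(-6*exp(-3*u)) du: now ∫(y*cos(3*y)/2) dy + ∫(-6*exp(-3*u)) du.
Step 3. Evaluate the standard form: now ∫(y*cos(3*y)/2) dy + 2*exp(-3*u).
Step 4. Substitute back u = y**2 + 3: now 2*exp(-3*y**2 - 9) + ∫(y*cos(3*y)/2) dy.
Step 5. Integrate ∫(y*cos(3*y)/2) dy by parts with u = y, dv = (cos(3*y)/2) dy, so v = sin(3*y)/6: now y*sin(3*y)/6 + 2*exp(-3*y**2 - 9) + ∫(-sin(3*y)/6) dy.
Step 6. Evaluate the standard form: now y*sin(3*y)/6 + 2*exp(-3*y**2 - 9) + cos(3*y)/18.
Answer: y*sin(3*y)/6 + 2*exp(-3*y**2 - 9) + cos(3*y)/18.


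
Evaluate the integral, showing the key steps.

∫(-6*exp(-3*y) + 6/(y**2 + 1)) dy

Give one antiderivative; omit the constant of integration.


Step 1. Rewrite: now ∫(6/(y**2 + 1)) dy + ∫(-6*exp(-3*y)) dy.
Step 2. Evaluate the standard form: now ∫(6/(y**2 + 1)) dy + 2*exp(-3*y).
Step 3. Evaluate the standard form: now 6*atan(y) + 2*exp(-3*y).
Answer: 6*atan(y) + 2*exp(-3*y).


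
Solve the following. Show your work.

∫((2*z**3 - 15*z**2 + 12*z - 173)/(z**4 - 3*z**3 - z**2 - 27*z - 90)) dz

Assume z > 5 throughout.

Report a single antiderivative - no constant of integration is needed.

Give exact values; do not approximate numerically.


Step 1. Decompose ∫((2*z**3 - 15*z**2 + 12*z - 173)/(z**4 - 3*z**3 - z**2 - 27*z - 90)) dz by partial fractions, (2*z**3 - 15*z**2 + 12*z - 173)/(z**4 - 3*z**3 - z**2 - 27*z - 90) = 2/(z**2 + 9) + 3/(z + 2) - 1/(z - 5): now ∫(-1/(z - 5)) dz + ∫(3/(z + 2)) dz + ∫(2/(z**2 + 9)) dz.
Step 2. Evaluate the standard form [assuming z > 5]: now -log(z - 5) + ∫(3/(z + 2)) dz + ∫(2/(z**2 + 9)) dz.
Step 3. Evaluate the standard form [assuming z > -2]: now -log(z - 5) + 3*log(z + 2) + ∫(2/(z**2 + 9)) dz.
Step 4. Evaluate the standard form: now -log(z - 5) + 3*log(z + 2) + 2*atan(z/3)/3.
Answer: -log(z - 5) + 3*log(z + 2) + 2*atan(z/3)/3.


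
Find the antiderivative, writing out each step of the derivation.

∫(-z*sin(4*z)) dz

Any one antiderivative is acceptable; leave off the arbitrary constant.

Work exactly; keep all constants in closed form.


Step 1. Integrate ∫(-z*sin(4*z)) dz by parts with u = z, dv = (-sin(4*z)) dz, so v = cos(4*z)/4: now z*cos(4*z)/4 + ∫(-cos(4*z)/4) dz.
Step 2. Evaluate the standard form: now z*cos(4*z)/4 - sin(4*z)/16.
Answer: z*cos(4*z)/4 - sin(4*z)/16.


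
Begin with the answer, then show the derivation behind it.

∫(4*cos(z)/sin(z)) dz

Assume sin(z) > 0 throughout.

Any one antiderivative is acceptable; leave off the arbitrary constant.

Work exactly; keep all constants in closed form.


The answer is 4*log(sin(z)).
Step 1. Substitute u = sin(z), turning ∫(4*cos(z)/sin(z)) dz into ∫(4/u) du: now ∫(4/u) du.
Step 2. Evaluate the standard form [assuming u > 0]: now 4*log(u).
Step 3. Substitute back u = sin(z): now 4*log(sin(z)).
Answer: 4*log(sin(z)).


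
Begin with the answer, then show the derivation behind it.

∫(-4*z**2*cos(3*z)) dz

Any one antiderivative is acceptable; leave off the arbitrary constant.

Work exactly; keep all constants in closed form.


The answer is -4*z**2*sin(3*z)/3 - 8*z*cos(3*z)/9 + 8*sin(3*z)/27.
Step 1. Integrate ∫(-4*z**2*cos(3*z)) dz by parts with u = z**2, dv = (-4*cos(3*z)) dz, so v = -4*sin(3*z)/3: now -4*z**2*sin(3*z)/3 + ∫(8*z*sin(3*z)/3) dz.
Step 2. Integrate ∫(8*z*sin(3*z)/3) dz by parts with u = z, dv = (8*sin(3*z)/3) dz, so v = -8*cos(3*z)/9: now -4*z**2*sin(3*z)/3 - 8*z*cos(3*z)/9 + ∫(8*cos(3*z)/9) dz.
Step 3. Evaluate the standard form: now -4*z**2*sin(3*z)/3 - 8*z*cos(3*z)/9 + 8*sin(3*z)/27.
Answer: -4*z**2*sin(3*z)/3 - 8*z*cos(3*z)/9 + 8*sin(3*z)/27.


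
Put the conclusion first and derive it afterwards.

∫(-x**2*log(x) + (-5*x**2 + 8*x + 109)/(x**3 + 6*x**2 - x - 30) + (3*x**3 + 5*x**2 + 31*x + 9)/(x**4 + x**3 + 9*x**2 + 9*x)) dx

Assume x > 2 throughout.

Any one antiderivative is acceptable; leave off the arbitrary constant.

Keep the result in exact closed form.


The answer is -x**3*log(x)/3 + x**3/9 + log(x) + 3*log(x - 2) + 2*log(x + 1) - 4*log(x + 3) - 4*log(x + 5) + 4*atan(x/3)/3.
Step 1. Rewrite: now ∫(-x**2*log(x)) dx + ∫((-5*x**2 + 8*x + 109)/(x**3 + 6*x**2 - x - 30)) dx + ∫((3*x**3 + 5*x**2 + 31*x + 9)/(x**4 + x**3 + 9*x**2 + 9*x)) dx.
Step 2. Integrate ∫(-x**2*log(x)) dx by parts with u = log(x), dv = (-x**2) dx, so v = -x**3/3 [assuming x > 0]: now -x**3*log(x)/3 + ∫(x**2/3) dx + ∫((-5*x**2 + 8*x + 109)/(x**3 + 6*x**2 - x - 30)) dx + ∫((3*x**3 + 5*x**2 + 31*x + 9)/(x**4 + x**3 + 9*x**2 + 9*x)) dx.
Step 3. Evaluate the standard form: now -x**3*log(x)/3 + x**3/9 + ∫((-5*x**2 + 8*x + 109)/(x**3 + 6*x**2 - x - 30)) dx + ∫((3*x**3 + 5*x**2 + 31*x + 9)/(x**4 + x**3 + 9*x**2 + 9*x)) dx.
Step 4. Decompose ∫((-5*x**2 + 8*x + 109)/(x**3 + 6*x**2 - x - 30)) dx by partial fractions, (-5*x**2 + 8*x + 109)/(x**3 + 6*x**2 - x - 30) = -4/(x + 5) - 4/(x + 3) + 3/(x - 2): now -x**3*log(x)/3 + x**3/9 + ∫((3*x**3 + 5*x**2 + 31*x + 9)/(x**4 + x**3 + 9*x**2 + 9*x)) dx + ∫(3/(x - 2)) dx + ∫(-4/(x + 3)) dx + ∫(-4/(x + 5)) dx.
Step 5. Evaluate the standard form [assuming x > -3]: now -x**3*log(x)/3 + x**3/9 - 4*log(x + 3) + ∫((3*x**3 + 5*x**2 + 31*x + 9)/(x**4 + x**3 + 9*x**2 + 9*x)) dx + ∫(3/(x - 2)) dx + ∫(-4/(x + 5)) dx.
Step 6. Evaluate the standard form [assuming x > 2]: now -x**3*log(x)/3 + x**3/9 + 3*log(x - 2) - 4*log(x + 3) + ∫((3*x**3 + 5*x**2 + 31*x + 9)/(x**4 + x**3 + 9*x**2 + 9*x)) dx + ∫(-4/(x + 5)) dx.
Step 7. Evaluate the standard form [assuming x > -5]: now -x**3*log(x)/3 + x**3/9 + 3*log(x - 2) - 4*log(x + 3) - 4*log(x + 5) + ∫((3*x**3 + 5*x**2 + 31*x + 9)/(x**4 + x**3 + 9*x**2 + 9*x)) dx.
Step 8. Decompose ∫((3*x**3 + 5*x**2 + 31*x + 9)/(x**4 + x**3 + 9*x**2 + 9*x)) dx by partial fractions, (3*x**3 + 5*x**2 + 31*x + 9)/(x**4 + x**3 + 9*x**2 + 9*x) = 4/(x**2 + 9) + 2/(x + 1) + 1/x: now -x**3*log(x)/3 + x**3/9 + 3*log(x - 2) - 4*log(x + 3) - 4*log(x + 5) + ∫(1/x) dx + ∫(2/(x + 1)) dx + ∫(4/(x**2 + 9)) dx.
Step 9. Evaluate the standard form [assuming x > -1]: now -x**3*log(x)/3 + x**3/9 + 3*log(x - 2) + 2*log(x + 1) - 4*log(x + 3) - 4*log(x + 5) + ∫(1/x) dx + ∫(4/(x**2 + 9)) dx.
Step 10. Evaluate the standard form [assuming x > 0]: now -x**3*log(x)/3 + x**3/9 + log(x) + 3*log(x - 2) + 2*log(x + 1) - 4*log(x + 3) - 4*log(x + 5) + ∫(4/(x**2 + 9)) dx.
Step 11. Evaluate the standard form: now -x**3*log(x)/3 + x**3/9 + log(x) + 3*log(x - 2) + 2*log(x + 1) - 4*log(x + 3) - 4*log(x + 5) + 4*atan(x/3)/3.
Answer: -x**3*log(x)/3 + x**3/9 + log(x) + 3*log(x - 2) + 2*log(x + 1) - 4*log(x + 3) - 4*log(x + 5) + 4*atan(x/3)/3.
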